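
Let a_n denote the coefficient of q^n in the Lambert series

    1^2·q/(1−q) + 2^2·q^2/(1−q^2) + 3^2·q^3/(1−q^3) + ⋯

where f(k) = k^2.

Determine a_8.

[q^8] f(1)=1,f(2)=4,f(4)=16,f(8)=64 ⇒ 85

a_8 = 85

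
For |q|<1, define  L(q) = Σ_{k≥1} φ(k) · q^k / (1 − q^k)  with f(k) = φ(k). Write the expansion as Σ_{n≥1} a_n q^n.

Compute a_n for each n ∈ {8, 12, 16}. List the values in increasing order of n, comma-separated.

d|8:{8,4,2,1}  Σφ=4+2+1+1=8
d|12:{1,2,3,4,6,12}  Σφ=1+1+2+2+2+4=12
d|16:{16,8,4,2,1}  Σφ=8+4+2+1+1=16

8, 12, 16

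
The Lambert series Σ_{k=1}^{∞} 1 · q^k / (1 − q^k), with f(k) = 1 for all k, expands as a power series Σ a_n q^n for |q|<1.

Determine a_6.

a_6 = 4

d|6:{1,2,3,6}  Σf=1+1+1+1=4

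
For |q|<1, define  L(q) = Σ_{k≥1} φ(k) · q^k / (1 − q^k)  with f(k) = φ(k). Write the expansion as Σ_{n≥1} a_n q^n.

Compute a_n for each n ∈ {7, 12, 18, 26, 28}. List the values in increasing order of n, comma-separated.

q^7  k|7↦φ(k): 7:6 1:1  a_7=7
q^12  k|12↦φ(k): 12:4 6:2 4:2 3:2 2:1 1:1  a_12=12
d|18:{1,2,3,6,9,18}  Σφ=1+1+2+2+6+6=18
q^26  k|26↦φ(k): 26:12 13:12 2:1 1:1  a_26=26
q^28  k|28↦φ(k): 1:1 2:1 4:2 7:6 14:6 28:12  a_28=28

7, 12, 18, 26, 28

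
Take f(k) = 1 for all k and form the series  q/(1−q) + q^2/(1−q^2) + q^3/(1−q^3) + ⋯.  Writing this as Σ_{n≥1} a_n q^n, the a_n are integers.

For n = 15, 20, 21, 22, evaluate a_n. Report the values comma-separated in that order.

4, 6, 4, 4

d|15:{1,3,5,15}  Σf=1+1+1+1=4
n=20: 1·20 2·10 4·5 5·4 10·2 20·1  f→[1+1+1+1+1+1]=6
[q^21] f(21)=1,f(7)=1,f(3)=1,f(1)=1 ⇒ 4
q^22  k|22↦f(k): 22:1 11:1 2:1 1:1  a_22=4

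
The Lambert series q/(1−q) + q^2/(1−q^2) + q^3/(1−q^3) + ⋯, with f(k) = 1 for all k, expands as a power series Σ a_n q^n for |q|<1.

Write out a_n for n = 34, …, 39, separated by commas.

4, 4, 9, 2, 4, 4

q^34  k|34↦f(k): 1:1 2:1 17:1 34:1  a_34=4
[q^35] f(35)=1,f(7)=1,f(5)=1,f(1)=1 ⇒ 4
[q^36] f(1)=1,f(2)=1,f(3)=1,f(4)=1,f(6)=1,f(9)=1,f(12)=1,f(18)=1,f(36)=1 ⇒ 9
[q^37] f(37)=1,f(1)=1 ⇒ 2
q^38  k|38↦f(k): 1:1 2:1 19:1 38:1  a_38=4
d|39:{39,13,3,1}  Σf=1+1+1+1=4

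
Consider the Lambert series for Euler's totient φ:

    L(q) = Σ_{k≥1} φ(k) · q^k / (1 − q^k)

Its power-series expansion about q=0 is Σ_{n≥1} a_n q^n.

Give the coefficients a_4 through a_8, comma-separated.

q^4  k|4↦φ(k): 1:1 2:1 4:2  a_4=4
[q^5] φ(1)=1,φ(5)=4 ⇒ 5
d|6:{1,2,3,6}  Σφ=1+1+2+2=6
[q^7] φ(1)=1,φ(7)=6 ⇒ 7
d|8:{8,4,2,1}  Σφ=4+2+1+1=8

4, 5, 6, 7, 8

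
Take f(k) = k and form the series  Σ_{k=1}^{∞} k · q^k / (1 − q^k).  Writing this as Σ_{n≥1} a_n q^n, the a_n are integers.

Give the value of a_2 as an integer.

a_2 = 3

d|2:{2,1}  Σf=2+1=3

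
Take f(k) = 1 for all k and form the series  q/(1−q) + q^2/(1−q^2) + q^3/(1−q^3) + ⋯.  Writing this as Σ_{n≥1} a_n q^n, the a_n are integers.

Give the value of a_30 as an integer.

q^30  k|30↦f(k): 1:1 2:1 3:1 5:1 6:1 10:1 15:1 30:1  a_30=8

a_30 = 8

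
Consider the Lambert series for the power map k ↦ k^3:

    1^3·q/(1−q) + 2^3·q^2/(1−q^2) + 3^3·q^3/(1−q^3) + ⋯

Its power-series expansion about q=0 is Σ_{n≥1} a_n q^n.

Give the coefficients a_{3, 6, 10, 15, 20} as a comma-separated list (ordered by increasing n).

d|3:{3,1}  Σf=27+1=28
q^6  k|6↦f(k): 6:216 3:27 2:8 1:1  a_6=252
n=10: 10·1 5·2 2·5 1·10  f→[1000+125+8+1]=1134
n=15: 1·15 3·5 5·3 15·1  f→[1+27+125+3375]=3528
q^20  k|20↦f(k): 1:1 2:8 4:64 5:125 10:1000 20:8000  a_20=9198

28, 252, 1134, 3528, 9198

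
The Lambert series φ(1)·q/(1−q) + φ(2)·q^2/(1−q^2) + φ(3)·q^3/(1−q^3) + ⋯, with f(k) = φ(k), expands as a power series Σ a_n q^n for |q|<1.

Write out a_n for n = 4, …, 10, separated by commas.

[q^4] φ(4)=2,φ(2)=1,φ(1)=1 ⇒ 4
q^5  k|5↦φ(k): 1:1 5:4  a_5=5
d|6:{1,2,3,6}  Σφ=1+1+2+2=6
n=7: 1·7 7·1  φ→[1+6]=7
[q^8] φ(8)=4,φ(4)=2,φ(2)=1,φ(1)=1 ⇒ 8
d|9:{1,3,9}  Σφ=1+2+6=9
n=10: 10·1 5·2 2·5 1·10  φ→[4+4+1+1]=10

4, 5, 6, 7, 8, 9, 10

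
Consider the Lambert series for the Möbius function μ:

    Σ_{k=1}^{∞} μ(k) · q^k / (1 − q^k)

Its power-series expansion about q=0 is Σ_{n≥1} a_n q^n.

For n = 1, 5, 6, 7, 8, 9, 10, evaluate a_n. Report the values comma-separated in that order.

d|1:{1}  Σμ=1=1
q^5  k|5↦μ(k): 5:-1 1:1  a_5=0
d|6:{1,2,3,6}  Σμ=1+(-1)+(-1)+1=0
n=7: 1·7 7·1  μ→[1+(-1)]=0
[q^8] μ(1)=1,μ(2)=-1,μ(4)=0,μ(8)=0 ⇒ 0
[q^9] μ(9)=0,μ(3)=-1,μ(1)=1 ⇒ 0
n=10: 1·10 2·5 5·2 10·1  μ→[1+(-1)+(-1)+1]=0

1, 0, 0, 0, 0, 0, 0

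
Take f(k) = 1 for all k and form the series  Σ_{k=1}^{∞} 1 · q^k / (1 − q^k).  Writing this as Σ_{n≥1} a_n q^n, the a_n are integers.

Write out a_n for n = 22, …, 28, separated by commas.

[q^22] f(1)=1,f(2)=1,f(11)=1,f(22)=1 ⇒ 4
q^23  k|23↦f(k): 1:1 23:1  a_23=2
d|24:{1,2,3,4,6,8,12,24}  Σf=1+1+1+1+1+1+1+1=8
[q^25] f(25)=1,f(5)=1,f(1)=1 ⇒ 3
n=26: 26·1 13·2 2·13 1·26  f→[1+1+1+1]=4
[q^27] f(1)=1,f(3)=1,f(9)=1,f(27)=1 ⇒ 4
[q^28] f(28)=1,f(14)=1,f(7)=1,f(4)=1,f(2)=1,f(1)=1 ⇒ 6

4, 2, 8, 3, 4, 4, 6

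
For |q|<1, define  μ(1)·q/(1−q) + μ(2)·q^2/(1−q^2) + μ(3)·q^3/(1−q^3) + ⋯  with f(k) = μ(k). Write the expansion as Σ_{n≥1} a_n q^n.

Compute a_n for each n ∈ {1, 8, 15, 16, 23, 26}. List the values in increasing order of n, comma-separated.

1, 0, 0, 0, 0, 0

d|1:{1}  Σμ=1=1
d|8:{8,4,2,1}  Σμ=0+0+(-1)+1=0
d|15:{1,3,5,15}  Σμ=1+(-1)+(-1)+1=0
n=16: 1·16 2·8 4·4 8·2 16·1  μ→[1+(-1)+0+0+0]=0
d|23:{23,1}  Σμ=(-1)+1=0
[q^26] μ(26)=1,μ(13)=-1,μ(2)=-1,μ(1)=1 ⇒ 0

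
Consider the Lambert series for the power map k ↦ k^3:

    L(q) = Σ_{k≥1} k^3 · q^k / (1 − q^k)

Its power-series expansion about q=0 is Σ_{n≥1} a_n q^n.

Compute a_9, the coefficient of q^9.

a_9 = 757

n=9: 9·1 3·3 1·9  f→[729+27+1]=757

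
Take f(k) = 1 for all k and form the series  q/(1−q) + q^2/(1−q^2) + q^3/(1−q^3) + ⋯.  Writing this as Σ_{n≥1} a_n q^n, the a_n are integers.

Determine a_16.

a_16 = 5

[q^16] f(16)=1,f(8)=1,f(4)=1,f(2)=1,f(1)=1 ⇒ 5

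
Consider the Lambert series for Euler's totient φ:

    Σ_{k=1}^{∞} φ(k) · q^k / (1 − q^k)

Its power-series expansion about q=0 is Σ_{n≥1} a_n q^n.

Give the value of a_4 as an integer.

[q^4] φ(4)=2,φ(2)=1,φ(1)=1 ⇒ 4

a_4 = 4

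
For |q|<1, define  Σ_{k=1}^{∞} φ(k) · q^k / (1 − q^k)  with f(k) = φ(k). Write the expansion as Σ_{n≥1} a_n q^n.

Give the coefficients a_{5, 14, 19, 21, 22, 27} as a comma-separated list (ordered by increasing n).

[q^5] φ(1)=1,φ(5)=4 ⇒ 5
[q^14] φ(1)=1,φ(2)=1,φ(7)=6,φ(14)=6 ⇒ 14
n=19: 1·19 19·1  φ→[1+18]=19
n=21: 21·1 7·3 3·7 1·21  φ→[12+6+2+1]=21
d|22:{1,2,11,22}  Σφ=1+1+10+10=22
n=27: 27·1 9·3 3·9 1·27  φ→[18+6+2+1]=27

5, 14, 19, 21, 22, 27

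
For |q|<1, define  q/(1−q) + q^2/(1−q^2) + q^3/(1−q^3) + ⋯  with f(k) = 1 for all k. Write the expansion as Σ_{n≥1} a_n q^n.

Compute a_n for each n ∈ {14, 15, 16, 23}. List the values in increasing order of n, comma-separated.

4, 4, 5, 2

[q^14] f(1)=1,f(2)=1,f(7)=1,f(14)=1 ⇒ 4
q^15  k|15↦f(k): 15:1 5:1 3:1 1:1  a_15=4
q^16  k|16↦f(k): 16:1 8:1 4:1 2:1 1:1  a_16=5
q^23  k|23↦f(k): 1:1 23:1  a_23=2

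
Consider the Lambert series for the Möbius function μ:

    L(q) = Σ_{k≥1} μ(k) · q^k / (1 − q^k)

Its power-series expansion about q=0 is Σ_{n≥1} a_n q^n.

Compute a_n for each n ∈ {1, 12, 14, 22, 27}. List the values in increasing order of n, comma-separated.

1, 0, 0, 0, 0

n=1: 1·1  μ→[1]=1
n=12: 1·12 2·6 3·4 4·3 6·2 12·1  μ→[1+(-1)+(-1)+0+1+0]=0
d|14:{1,2,7,14}  Σμ=1+(-1)+(-1)+1=0
[q^22] μ(1)=1,μ(2)=-1,μ(11)=-1,μ(22)=1 ⇒ 0
n=27: 1·27 3·9 9·3 27·1  μ→[1+(-1)+0+0]=0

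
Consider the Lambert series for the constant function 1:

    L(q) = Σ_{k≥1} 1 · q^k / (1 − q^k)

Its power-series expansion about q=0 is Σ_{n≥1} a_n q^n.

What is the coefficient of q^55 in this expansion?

a_55 = 4

[q^55] f(1)=1,f(5)=1,f(11)=1,f(55)=1 ⇒ 4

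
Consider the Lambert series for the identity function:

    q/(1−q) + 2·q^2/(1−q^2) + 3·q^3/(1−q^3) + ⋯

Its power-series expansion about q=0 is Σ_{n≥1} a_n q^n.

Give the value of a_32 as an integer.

q^32  k|32↦f(k): 32:32 16:16 8:8 4:4 2:2 1:1  a_32=63

a_32 = 63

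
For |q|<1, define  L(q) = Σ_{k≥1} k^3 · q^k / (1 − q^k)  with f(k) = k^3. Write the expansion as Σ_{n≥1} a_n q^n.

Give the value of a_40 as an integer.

a_40 = 73710

d|40:{40,20,10,8,5,4,2,1}  Σf=64000+8000+1000+512+125+64+8+1=73710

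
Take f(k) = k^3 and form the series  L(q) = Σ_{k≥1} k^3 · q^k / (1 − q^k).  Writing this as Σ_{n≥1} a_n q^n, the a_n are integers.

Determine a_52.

n=52: 1·52 2·26 4·13 13·4 26·2 52·1  f→[1+8+64+2197+17576+140608]=160454

a_52 = 160454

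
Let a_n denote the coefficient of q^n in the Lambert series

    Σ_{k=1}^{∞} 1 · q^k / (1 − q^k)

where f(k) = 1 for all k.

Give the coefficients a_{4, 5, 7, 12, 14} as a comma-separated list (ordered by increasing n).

q^4  k|4↦f(k): 4:1 2:1 1:1  a_4=3
d|5:{5,1}  Σf=1+1=2
n=7: 7·1 1·7  f→[1+1]=2
d|12:{1,2,3,4,6,12}  Σf=1+1+1+1+1+1=6
n=14: 1·14 2·7 7·2 14·1  f→[1+1+1+1]=4

3, 2, 2, 6, 4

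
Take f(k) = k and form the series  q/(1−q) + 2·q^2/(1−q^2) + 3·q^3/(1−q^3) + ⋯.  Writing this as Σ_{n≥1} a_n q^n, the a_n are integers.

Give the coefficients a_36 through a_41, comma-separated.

91, 38, 60, 56, 90, 42

[q^36] f(36)=36,f(18)=18,f(12)=12,f(9)=9,f(6)=6,f(4)=4,f(3)=3,f(2)=2,f(1)=1 ⇒ 91
d|37:{37,1}  Σf=37+1=38
q^38  k|38↦f(k): 38:38 19:19 2:2 1:1  a_38=60
q^39  k|39↦f(k): 1:1 3:3 13:13 39:39  a_39=56
n=40: 1·40 2·20 4·10 5·8 8·5 10·4 20·2 40·1  f→[1+2+4+5+8+10+20+40]=90
d|41:{41,1}  Σf=41+1=42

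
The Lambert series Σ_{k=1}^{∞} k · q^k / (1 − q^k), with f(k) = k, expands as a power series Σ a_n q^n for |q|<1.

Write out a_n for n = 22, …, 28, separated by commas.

[q^22] f(22)=22,f(11)=11,f(2)=2,f(1)=1 ⇒ 36
q^23  k|23↦f(k): 1:1 23:23  a_23=24
d|24:{1,2,3,4,6,8,12,24}  Σf=1+2+3+4+6+8+12+24=60
n=25: 1·25 5·5 25·1  f→[1+5+25]=31
q^26  k|26↦f(k): 26:26 13:13 2:2 1:1  a_26=42
q^27  k|27↦f(k): 27:27 9:9 3:3 1:1  a_27=40
[q^28] f(1)=1,f(2)=2,f(4)=4,f(7)=7,f(14)=14,f(28)=28 ⇒ 56

36, 24, 60, 31, 42, 40, 56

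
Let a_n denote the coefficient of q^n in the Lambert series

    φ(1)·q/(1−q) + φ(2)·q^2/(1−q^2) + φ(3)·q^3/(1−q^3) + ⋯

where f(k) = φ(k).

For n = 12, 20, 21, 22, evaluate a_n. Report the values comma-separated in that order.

q^12  k|12↦φ(k): 1:1 2:1 3:2 4:2 6:2 12:4  a_12=12
q^20  k|20↦φ(k): 1:1 2:1 4:2 5:4 10:4 20:8  a_20=20
[q^21] φ(21)=12,φ(7)=6,φ(3)=2,φ(1)=1 ⇒ 21
d|22:{22,11,2,1}  Σφ=10+10+1+1=22

12, 20, 21, 22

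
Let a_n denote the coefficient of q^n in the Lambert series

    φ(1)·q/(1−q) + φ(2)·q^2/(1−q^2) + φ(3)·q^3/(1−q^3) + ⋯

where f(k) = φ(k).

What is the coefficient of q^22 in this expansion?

q^22  k|22↦φ(k): 22:10 11:10 2:1 1:1  a_22=22

a_22 = 22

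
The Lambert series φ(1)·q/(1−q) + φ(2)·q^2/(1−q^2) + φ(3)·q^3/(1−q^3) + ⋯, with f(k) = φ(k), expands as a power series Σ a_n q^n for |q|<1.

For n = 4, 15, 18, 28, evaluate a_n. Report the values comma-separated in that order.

[q^4] φ(4)=2,φ(2)=1,φ(1)=1 ⇒ 4
d|15:{15,5,3,1}  Σφ=8+4+2+1=15
n=18: 18·1 9·2 6·3 3·6 2·9 1·18  φ→[6+6+2+2+1+1]=18
n=28: 1·28 2·14 4·7 7·4 14·2 28·1  φ→[1+1+2+6+6+12]=28

4, 15, 18, 28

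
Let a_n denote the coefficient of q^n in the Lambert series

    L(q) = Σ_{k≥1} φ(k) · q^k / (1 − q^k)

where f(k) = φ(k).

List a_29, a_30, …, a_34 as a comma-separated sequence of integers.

[q^29] φ(29)=28,φ(1)=1 ⇒ 29
n=30: 30·1 15·2 10·3 6·5 5·6 3·10 2·15 1·30  φ→[8+8+4+2+4+2+1+1]=30
q^31  k|31↦φ(k): 1:1 31:30  a_31=31
[q^32] φ(1)=1,φ(2)=1,φ(4)=2,φ(8)=4,φ(16)=8,φ(32)=16 ⇒ 32
[q^33] φ(1)=1,φ(3)=2,φ(11)=10,φ(33)=20 ⇒ 33
d|34:{34,17,2,1}  Σφ=16+16+1+1=34

29, 30, 31, 32, 33, 34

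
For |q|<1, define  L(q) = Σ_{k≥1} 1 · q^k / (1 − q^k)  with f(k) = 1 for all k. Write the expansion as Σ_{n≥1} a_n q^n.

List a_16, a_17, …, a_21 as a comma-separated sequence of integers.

5, 2, 6, 2, 6, 4

[q^16] f(1)=1,f(2)=1,f(4)=1,f(8)=1,f(16)=1 ⇒ 5
q^17  k|17↦f(k): 17:1 1:1  a_17=2
d|18:{18,9,6,3,2,1}  Σf=1+1+1+1+1+1=6
d|19:{19,1}  Σf=1+1=2
n=20: 20·1 10·2 5·4 4·5 2·10 1·20  f→[1+1+1+1+1+1]=6
n=21: 1·21 3·7 7·3 21·1  f→[1+1+1+1]=4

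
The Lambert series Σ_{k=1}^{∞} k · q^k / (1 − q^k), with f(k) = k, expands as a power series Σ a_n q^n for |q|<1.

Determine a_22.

a_22 = 36

n=22: 1·22 2·11 11·2 22·1  f→[1+2+11+22]=36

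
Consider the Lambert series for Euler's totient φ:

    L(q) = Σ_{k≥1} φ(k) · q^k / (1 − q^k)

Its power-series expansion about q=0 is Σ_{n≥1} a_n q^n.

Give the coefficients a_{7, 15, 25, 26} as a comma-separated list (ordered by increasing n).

n=7: 7·1 1·7  φ→[6+1]=7
n=15: 15·1 5·3 3·5 1·15  φ→[8+4+2+1]=15
[q^25] φ(25)=20,φ(5)=4,φ(1)=1 ⇒ 25
d|26:{1,2,13,26}  Σφ=1+1+12+12=26

7, 15, 25, 26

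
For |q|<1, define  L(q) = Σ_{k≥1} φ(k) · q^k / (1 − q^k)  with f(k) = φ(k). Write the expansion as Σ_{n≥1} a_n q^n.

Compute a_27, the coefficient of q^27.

q^27  k|27↦φ(k): 27:18 9:6 3:2 1:1  a_27=27

a_27 = 27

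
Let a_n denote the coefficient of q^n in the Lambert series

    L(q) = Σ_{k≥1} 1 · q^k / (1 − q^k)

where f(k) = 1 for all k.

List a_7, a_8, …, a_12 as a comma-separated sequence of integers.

[q^7] f(7)=1,f(1)=1 ⇒ 2
q^8  k|8↦f(k): 8:1 4:1 2:1 1:1  a_8=4
d|9:{9,3,1}  Σf=1+1+1=3
d|10:{10,5,2,1}  Σf=1+1+1+1=4
q^11  k|11↦f(k): 1:1 11:1  a_11=2
d|12:{1,2,3,4,6,12}  Σf=1+1+1+1+1+1=6

2, 4, 3, 4, 2, 6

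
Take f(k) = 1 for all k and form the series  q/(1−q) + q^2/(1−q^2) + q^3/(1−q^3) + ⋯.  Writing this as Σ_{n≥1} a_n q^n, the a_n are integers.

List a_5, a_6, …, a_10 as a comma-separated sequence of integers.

2, 4, 2, 4, 3, 4

q^5  k|5↦f(k): 5:1 1:1  a_5=2
q^6  k|6↦f(k): 1:1 2:1 3:1 6:1  a_6=4
[q^7] f(1)=1,f(7)=1 ⇒ 2
n=8: 1·8 2·4 4·2 8·1  f→[1+1+1+1]=4
n=9: 9·1 3·3 1·9  f→[1+1+1]=3
q^10  k|10↦f(k): 1:1 2:1 5:1 10:1  a_10=4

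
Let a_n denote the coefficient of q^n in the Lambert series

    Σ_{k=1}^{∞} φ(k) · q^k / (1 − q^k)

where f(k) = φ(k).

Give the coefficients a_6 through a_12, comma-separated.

n=6: 6·1 3·2 2·3 1·6  φ→[2+2+1+1]=6
[q^7] φ(1)=1,φ(7)=6 ⇒ 7
q^8  k|8↦φ(k): 1:1 2:1 4:2 8:4  a_8=8
n=9: 1·9 3·3 9·1  φ→[1+2+6]=9
[q^10] φ(10)=4,φ(5)=4,φ(2)=1,φ(1)=1 ⇒ 10
[q^11] φ(11)=10,φ(1)=1 ⇒ 11
n=12: 12·1 6·2 4·3 3·4 2·6 1·12  φ→[4+2+2+2+1+1]=12

6, 7, 8, 9, 10, 11, 12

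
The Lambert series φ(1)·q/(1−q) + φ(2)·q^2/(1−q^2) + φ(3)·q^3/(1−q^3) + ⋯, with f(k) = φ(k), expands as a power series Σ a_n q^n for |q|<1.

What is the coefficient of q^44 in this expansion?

n=44: 1·44 2·22 4·11 11·4 22·2 44·1  φ→[1+1+2+10+10+20]=44

a_44 = 44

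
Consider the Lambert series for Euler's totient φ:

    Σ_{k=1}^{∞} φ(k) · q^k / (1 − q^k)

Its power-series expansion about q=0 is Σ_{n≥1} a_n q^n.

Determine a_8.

n=8: 1·8 2·4 4·2 8·1  φ→[1+1+2+4]=8

a_8 = 8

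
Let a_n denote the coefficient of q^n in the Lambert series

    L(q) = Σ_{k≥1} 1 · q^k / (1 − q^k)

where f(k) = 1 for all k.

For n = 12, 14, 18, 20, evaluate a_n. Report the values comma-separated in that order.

6, 4, 6, 6

[q^12] f(12)=1,f(6)=1,f(4)=1,f(3)=1,f(2)=1,f(1)=1 ⇒ 6
d|14:{1,2,7,14}  Σf=1+1+1+1=4
n=18: 18·1 9·2 6·3 3·6 2·9 1·18  f→[1+1+1+1+1+1]=6
[q^20] f(20)=1,f(10)=1,f(5)=1,f(4)=1,f(2)=1,f(1)=1 ⇒ 6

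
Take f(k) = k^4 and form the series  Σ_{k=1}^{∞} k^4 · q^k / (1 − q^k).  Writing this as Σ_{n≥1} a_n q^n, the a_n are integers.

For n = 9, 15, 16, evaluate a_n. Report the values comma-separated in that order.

n=9: 1·9 3·3 9·1  f→[1+81+6561]=6643
d|15:{15,5,3,1}  Σf=50625+625+81+1=51332
q^16  k|16↦f(k): 16:65536 8:4096 4:256 2:16 1:1  a_16=69905

6643, 51332, 69905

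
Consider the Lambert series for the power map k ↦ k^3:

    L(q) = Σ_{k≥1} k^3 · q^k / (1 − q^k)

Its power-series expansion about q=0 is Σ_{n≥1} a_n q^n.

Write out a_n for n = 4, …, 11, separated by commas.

[q^4] f(1)=1,f(2)=8,f(4)=64 ⇒ 73
d|5:{5,1}  Σf=125+1=126
d|6:{6,3,2,1}  Σf=216+27+8+1=252
d|7:{7,1}  Σf=343+1=344
q^8  k|8↦f(k): 1:1 2:8 4:64 8:512  a_8=585
[q^9] f(9)=729,f(3)=27,f(1)=1 ⇒ 757
n=10: 1·10 2·5 5·2 10·1  f→[1+8+125+1000]=1134
n=11: 1·11 11·1  f→[1+1331]=1332

73, 126, 252, 344, 585, 757, 1134, 1332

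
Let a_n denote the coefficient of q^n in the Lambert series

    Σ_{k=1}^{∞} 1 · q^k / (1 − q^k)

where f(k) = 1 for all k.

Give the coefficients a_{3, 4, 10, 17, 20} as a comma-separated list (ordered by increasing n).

[q^3] f(3)=1,f(1)=1 ⇒ 2
[q^4] f(1)=1,f(2)=1,f(4)=1 ⇒ 3
n=10: 10·1 5·2 2·5 1·10  f→[1+1+1+1]=4
[q^17] f(17)=1,f(1)=1 ⇒ 2
[q^20] f(1)=1,f(2)=1,f(4)=1,f(5)=1,f(10)=1,f(20)=1 ⇒ 6

2, 3, 4, 2, 6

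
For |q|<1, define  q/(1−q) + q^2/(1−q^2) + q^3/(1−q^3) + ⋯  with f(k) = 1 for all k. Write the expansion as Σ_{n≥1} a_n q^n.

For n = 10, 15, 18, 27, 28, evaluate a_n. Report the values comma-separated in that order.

4, 4, 6, 4, 6

[q^10] f(1)=1,f(2)=1,f(5)=1,f(10)=1 ⇒ 4
[q^15] f(1)=1,f(3)=1,f(5)=1,f(15)=1 ⇒ 4
q^18  k|18↦f(k): 18:1 9:1 6:1 3:1 2:1 1:1  a_18=6
q^27  k|27↦f(k): 1:1 3:1 9:1 27:1  a_27=4
d|28:{1,2,4,7,14,28}  Σf=1+1+1+1+1+1=6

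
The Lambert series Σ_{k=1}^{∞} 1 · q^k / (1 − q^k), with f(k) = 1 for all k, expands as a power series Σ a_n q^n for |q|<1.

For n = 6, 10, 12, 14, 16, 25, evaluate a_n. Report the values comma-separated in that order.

4, 4, 6, 4, 5, 3

[q^6] f(1)=1,f(2)=1,f(3)=1,f(6)=1 ⇒ 4
n=10: 10·1 5·2 2·5 1·10  f→[1+1+1+1]=4
n=12: 1·12 2·6 3·4 4·3 6·2 12·1  f→[1+1+1+1+1+1]=6
d|14:{14,7,2,1}  Σf=1+1+1+1=4
q^16  k|16↦f(k): 1:1 2:1 4:1 8:1 16:1  a_16=5
[q^25] f(25)=1,f(5)=1,f(1)=1 ⇒ 3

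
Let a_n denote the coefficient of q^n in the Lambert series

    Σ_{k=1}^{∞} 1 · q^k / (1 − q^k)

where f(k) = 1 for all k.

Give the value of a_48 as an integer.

a_48 = 10

q^48  k|48↦f(k): 48:1 24:1 16:1 12:1 8:1 6:1 4:1 3:1 2:1 1:1  a_48=10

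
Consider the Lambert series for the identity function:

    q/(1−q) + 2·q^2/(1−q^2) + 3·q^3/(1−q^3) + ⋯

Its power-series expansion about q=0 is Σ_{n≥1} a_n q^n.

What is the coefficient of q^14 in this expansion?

[q^14] f(14)=14,f(7)=7,f(2)=2,f(1)=1 ⇒ 24

a_14 = 24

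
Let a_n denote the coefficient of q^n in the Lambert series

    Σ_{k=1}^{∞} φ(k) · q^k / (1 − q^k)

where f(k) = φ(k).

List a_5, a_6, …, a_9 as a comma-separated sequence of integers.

[q^5] φ(5)=4,φ(1)=1 ⇒ 5
q^6  k|6↦φ(k): 1:1 2:1 3:2 6:2  a_6=6
q^7  k|7↦φ(k): 1:1 7:6  a_7=7
d|8:{1,2,4,8}  Σφ=1+1+2+4=8
q^9  k|9↦φ(k): 1:1 3:2 9:6  a_9=9

5, 6, 7, 8, 9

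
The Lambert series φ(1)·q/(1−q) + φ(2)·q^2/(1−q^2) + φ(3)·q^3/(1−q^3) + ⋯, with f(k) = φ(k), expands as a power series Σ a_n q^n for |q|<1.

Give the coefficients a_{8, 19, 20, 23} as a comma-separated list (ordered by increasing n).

[q^8] φ(8)=4,φ(4)=2,φ(2)=1,φ(1)=1 ⇒ 8
[q^19] φ(1)=1,φ(19)=18 ⇒ 19
d|20:{1,2,4,5,10,20}  Σφ=1+1+2+4+4+8=20
[q^23] φ(23)=22,φ(1)=1 ⇒ 23

8, 19, 20, 23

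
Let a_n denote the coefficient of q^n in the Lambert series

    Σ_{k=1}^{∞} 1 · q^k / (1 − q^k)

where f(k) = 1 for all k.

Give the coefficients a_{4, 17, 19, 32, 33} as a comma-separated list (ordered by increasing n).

d|4:{4,2,1}  Σf=1+1+1=3
q^17  k|17↦f(k): 1:1 17:1  a_17=2
n=19: 1·19 19·1  f→[1+1]=2
d|32:{1,2,4,8,16,32}  Σf=1+1+1+1+1+1=6
n=33: 33·1 11·3 3·11 1·33  f→[1+1+1+1]=4

3, 2, 2, 6, 4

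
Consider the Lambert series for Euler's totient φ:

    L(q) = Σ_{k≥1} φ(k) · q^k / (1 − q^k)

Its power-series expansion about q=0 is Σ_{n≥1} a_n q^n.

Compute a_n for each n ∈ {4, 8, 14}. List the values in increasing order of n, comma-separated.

[q^4] φ(1)=1,φ(2)=1,φ(4)=2 ⇒ 4
q^8  k|8↦φ(k): 8:4 4:2 2:1 1:1  a_8=8
n=14: 1·14 2·7 7·2 14·1  φ→[1+1+6+6]=14

4, 8, 14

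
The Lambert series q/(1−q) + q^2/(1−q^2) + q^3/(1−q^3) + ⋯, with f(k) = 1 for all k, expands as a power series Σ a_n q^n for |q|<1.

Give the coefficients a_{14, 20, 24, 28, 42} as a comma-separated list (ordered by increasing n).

q^14  k|14↦f(k): 1:1 2:1 7:1 14:1  a_14=4
d|20:{20,10,5,4,2,1}  Σf=1+1+1+1+1+1=6
n=24: 24·1 12·2 8·3 6·4 4·6 3·8 2·12 1·24  f→[1+1+1+1+1+1+1+1]=8
n=28: 1·28 2·14 4·7 7·4 14·2 28·1  f→[1+1+1+1+1+1]=6
n=42: 42·1 21·2 14·3 7·6 6·7 3·14 2·21 1·42  f→[1+1+1+1+1+1+1+1]=8

4, 6, 8, 6, 8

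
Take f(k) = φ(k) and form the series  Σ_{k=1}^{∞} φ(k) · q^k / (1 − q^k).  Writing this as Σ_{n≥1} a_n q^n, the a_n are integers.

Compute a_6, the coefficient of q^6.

n=6: 6·1 3·2 2·3 1·6  φ→[2+2+1+1]=6

a_6 = 6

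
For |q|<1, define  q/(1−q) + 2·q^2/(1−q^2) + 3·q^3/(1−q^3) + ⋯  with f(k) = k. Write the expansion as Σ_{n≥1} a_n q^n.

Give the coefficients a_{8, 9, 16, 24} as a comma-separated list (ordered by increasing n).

n=8: 8·1 4·2 2·4 1·8  f→[8+4+2+1]=15
n=9: 9·1 3·3 1·9  f→[9+3+1]=13
q^16  k|16↦f(k): 1:1 2:2 4:4 8:8 16:16  a_16=31
[q^24] f(1)=1,f(2)=2,f(3)=3,f(4)=4,f(6)=6,f(8)=8,f(12)=12,f(24)=24 ⇒ 60

15, 13, 31, 60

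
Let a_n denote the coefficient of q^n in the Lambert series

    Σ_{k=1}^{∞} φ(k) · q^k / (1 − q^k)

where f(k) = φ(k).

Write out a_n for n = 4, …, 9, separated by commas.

q^4  k|4↦φ(k): 1:1 2:1 4:2  a_4=4
d|5:{5,1}  Σφ=4+1=5
d|6:{1,2,3,6}  Σφ=1+1+2+2=6
d|7:{7,1}  Σφ=6+1=7
n=8: 1·8 2·4 4·2 8·1  φ→[1+1+2+4]=8
d|9:{9,3,1}  Σφ=6+2+1=9

4, 5, 6, 7, 8, 9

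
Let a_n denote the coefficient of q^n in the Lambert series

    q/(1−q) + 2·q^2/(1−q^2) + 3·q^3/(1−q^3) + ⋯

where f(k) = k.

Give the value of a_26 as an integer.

d|26:{1,2,13,26}  Σf=1+2+13+26=42

a_26 = 42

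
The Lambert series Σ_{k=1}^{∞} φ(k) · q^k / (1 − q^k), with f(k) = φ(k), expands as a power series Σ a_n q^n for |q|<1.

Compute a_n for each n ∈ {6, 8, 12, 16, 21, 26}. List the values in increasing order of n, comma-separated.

d|6:{1,2,3,6}  Σφ=1+1+2+2=6
d|8:{8,4,2,1}  Σφ=4+2+1+1=8
n=12: 1·12 2·6 3·4 4·3 6·2 12·1  φ→[1+1+2+2+2+4]=12
n=16: 1·16 2·8 4·4 8·2 16·1  φ→[1+1+2+4+8]=16
d|21:{1,3,7,21}  Σφ=1+2+6+12=21
n=26: 26·1 13·2 2·13 1·26  φ→[12+12+1+1]=26

6, 8, 12, 16, 21, 26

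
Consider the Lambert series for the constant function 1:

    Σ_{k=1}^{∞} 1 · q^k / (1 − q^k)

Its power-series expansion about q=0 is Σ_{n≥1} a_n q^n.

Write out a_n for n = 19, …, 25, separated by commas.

2, 6, 4, 4, 2, 8, 3

d|19:{19,1}  Σf=1+1=2
n=20: 1·20 2·10 4·5 5·4 10·2 20·1  f→[1+1+1+1+1+1]=6
d|21:{21,7,3,1}  Σf=1+1+1+1=4
n=22: 22·1 11·2 2·11 1·22  f→[1+1+1+1]=4
n=23: 1·23 23·1  f→[1+1]=2
d|24:{24,12,8,6,4,3,2,1}  Σf=1+1+1+1+1+1+1+1=8
[q^25] f(25)=1,f(5)=1,f(1)=1 ⇒ 3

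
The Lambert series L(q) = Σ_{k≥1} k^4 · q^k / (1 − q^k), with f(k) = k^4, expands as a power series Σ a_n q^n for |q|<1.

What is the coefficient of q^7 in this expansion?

[q^7] f(1)=1,f(7)=2401 ⇒ 2402

a_7 = 2402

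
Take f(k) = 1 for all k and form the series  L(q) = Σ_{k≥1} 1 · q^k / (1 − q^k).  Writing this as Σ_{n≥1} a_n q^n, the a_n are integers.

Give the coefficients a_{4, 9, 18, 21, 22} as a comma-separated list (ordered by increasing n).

3, 3, 6, 4, 4

d|4:{1,2,4}  Σf=1+1+1=3
q^9  k|9↦f(k): 9:1 3:1 1:1  a_9=3
[q^18] f(18)=1,f(9)=1,f(6)=1,f(3)=1,f(2)=1,f(1)=1 ⇒ 6
[q^21] f(1)=1,f(3)=1,f(7)=1,f(21)=1 ⇒ 4
n=22: 1·22 2·11 11·2 22·1  f→[1+1+1+1]=4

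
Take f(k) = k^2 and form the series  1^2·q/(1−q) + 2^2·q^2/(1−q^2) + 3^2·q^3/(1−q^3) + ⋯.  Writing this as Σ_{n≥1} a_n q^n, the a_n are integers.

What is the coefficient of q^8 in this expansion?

a_8 = 85

q^8  k|8↦f(k): 1:1 2:4 4:16 8:64  a_8=85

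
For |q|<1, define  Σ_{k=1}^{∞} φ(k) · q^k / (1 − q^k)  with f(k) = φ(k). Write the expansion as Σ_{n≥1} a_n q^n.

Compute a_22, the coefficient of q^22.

d|22:{1,2,11,22}  Σφ=1+1+10+10=22

a_22 = 22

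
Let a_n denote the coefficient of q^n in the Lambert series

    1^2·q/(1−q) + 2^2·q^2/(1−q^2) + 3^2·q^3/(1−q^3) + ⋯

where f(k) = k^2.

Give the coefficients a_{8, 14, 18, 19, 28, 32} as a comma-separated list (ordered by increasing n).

85, 250, 455, 362, 1050, 1365

n=8: 8·1 4·2 2·4 1·8  f→[64+16+4+1]=85
n=14: 14·1 7·2 2·7 1·14  f→[196+49+4+1]=250
d|18:{18,9,6,3,2,1}  Σf=324+81+36+9+4+1=455
q^19  k|19↦f(k): 1:1 19:361  a_19=362
d|28:{1,2,4,7,14,28}  Σf=1+4+16+49+196+784=1050
[q^32] f(1)=1,f(2)=4,f(4)=16,f(8)=64,f(16)=256,f(32)=1024 ⇒ 1365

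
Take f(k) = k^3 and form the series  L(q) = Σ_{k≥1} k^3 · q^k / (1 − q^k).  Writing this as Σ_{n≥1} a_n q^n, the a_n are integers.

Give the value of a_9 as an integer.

a_9 = 757

[q^9] f(9)=729,f(3)=27,f(1)=1 ⇒ 757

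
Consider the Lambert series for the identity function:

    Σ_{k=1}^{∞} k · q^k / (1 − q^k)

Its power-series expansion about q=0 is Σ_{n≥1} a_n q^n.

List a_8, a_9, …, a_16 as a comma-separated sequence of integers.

[q^8] f(8)=8,f(4)=4,f(2)=2,f(1)=1 ⇒ 15
[q^9] f(9)=9,f(3)=3,f(1)=1 ⇒ 13
d|10:{1,2,5,10}  Σf=1+2+5+10=18
q^11  k|11↦f(k): 11:11 1:1  a_11=12
d|12:{12,6,4,3,2,1}  Σf=12+6+4+3+2+1=28
n=13: 1·13 13·1  f→[1+13]=14
q^14  k|14↦f(k): 1:1 2:2 7:7 14:14  a_14=24
[q^15] f(1)=1,f(3)=3,f(5)=5,f(15)=15 ⇒ 24
q^16  k|16↦f(k): 16:16 8:8 4:4 2:2 1:1  a_16=31

15, 13, 18, 12, 28, 14, 24, 24, 31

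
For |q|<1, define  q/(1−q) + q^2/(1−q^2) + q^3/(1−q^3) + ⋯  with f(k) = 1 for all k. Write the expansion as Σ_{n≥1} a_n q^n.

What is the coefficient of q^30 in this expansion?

a_30 = 8

d|30:{1,2,3,5,6,10,15,30}  Σf=1+1+1+1+1+1+1+1=8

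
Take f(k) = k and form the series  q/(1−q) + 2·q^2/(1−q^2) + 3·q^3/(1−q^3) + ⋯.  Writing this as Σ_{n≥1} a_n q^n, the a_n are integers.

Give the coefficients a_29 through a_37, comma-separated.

d|29:{29,1}  Σf=29+1=30
n=30: 30·1 15·2 10·3 6·5 5·6 3·10 2·15 1·30  f→[30+15+10+6+5+3+2+1]=72
q^31  k|31↦f(k): 31:31 1:1  a_31=32
[q^32] f(1)=1,f(2)=2,f(4)=4,f(8)=8,f(16)=16,f(32)=32 ⇒ 63
q^33  k|33↦f(k): 33:33 11:11 3:3 1:1  a_33=48
q^34  k|34↦f(k): 34:34 17:17 2:2 1:1  a_34=54
n=35: 1·35 5·7 7·5 35·1  f→[1+5+7+35]=48
n=36: 1·36 2·18 3·12 4·9 6·6 9·4 12·3 18·2 36·1  f→[1+2+3+4+6+9+12+18+36]=91
n=37: 37·1 1·37  f→[37+1]=38

30, 72, 32, 63, 48, 54, 48, 91, 38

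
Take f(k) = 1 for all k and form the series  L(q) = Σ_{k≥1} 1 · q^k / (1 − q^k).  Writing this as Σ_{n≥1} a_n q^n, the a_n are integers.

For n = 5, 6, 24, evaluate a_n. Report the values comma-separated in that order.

2, 4, 8

[q^5] f(5)=1,f(1)=1 ⇒ 2
d|6:{6,3,2,1}  Σf=1+1+1+1=4
d|24:{24,12,8,6,4,3,2,1}  Σf=1+1+1+1+1+1+1+1=8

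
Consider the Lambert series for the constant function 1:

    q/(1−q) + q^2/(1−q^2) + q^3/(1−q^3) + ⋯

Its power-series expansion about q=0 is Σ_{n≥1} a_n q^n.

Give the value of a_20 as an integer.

a_20 = 6

d|20:{1,2,4,5,10,20}  Σf=1+1+1+1+1+1=6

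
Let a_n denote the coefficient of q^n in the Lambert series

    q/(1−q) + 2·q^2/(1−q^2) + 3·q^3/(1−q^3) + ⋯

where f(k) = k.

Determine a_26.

d|26:{26,13,2,1}  Σf=26+13+2+1=42

a_26 = 42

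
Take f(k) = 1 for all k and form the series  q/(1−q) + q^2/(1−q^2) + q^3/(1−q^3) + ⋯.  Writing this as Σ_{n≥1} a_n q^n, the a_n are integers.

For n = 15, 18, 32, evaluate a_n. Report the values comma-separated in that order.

[q^15] f(15)=1,f(5)=1,f(3)=1,f(1)=1 ⇒ 4
n=18: 1·18 2·9 3·6 6·3 9·2 18·1  f→[1+1+1+1+1+1]=6
q^32  k|32↦f(k): 1:1 2:1 4:1 8:1 16:1 32:1  a_32=6

4, 6, 6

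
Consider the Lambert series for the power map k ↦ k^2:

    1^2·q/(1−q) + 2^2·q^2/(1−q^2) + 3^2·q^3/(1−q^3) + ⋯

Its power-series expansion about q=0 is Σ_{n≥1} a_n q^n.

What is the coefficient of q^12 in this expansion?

[q^12] f(1)=1,f(2)=4,f(3)=9,f(4)=16,f(6)=36,f(12)=144 ⇒ 210

a_12 = 210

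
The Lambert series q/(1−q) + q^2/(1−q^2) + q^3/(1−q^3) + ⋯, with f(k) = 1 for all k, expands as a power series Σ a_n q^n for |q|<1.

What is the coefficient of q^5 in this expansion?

d|5:{1,5}  Σf=1+1=2

a_5 = 2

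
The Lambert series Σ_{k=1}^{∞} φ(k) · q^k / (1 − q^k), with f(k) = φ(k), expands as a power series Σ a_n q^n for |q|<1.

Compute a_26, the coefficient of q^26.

n=26: 1·26 2·13 13·2 26·1  φ→[1+1+12+12]=26

a_26 = 26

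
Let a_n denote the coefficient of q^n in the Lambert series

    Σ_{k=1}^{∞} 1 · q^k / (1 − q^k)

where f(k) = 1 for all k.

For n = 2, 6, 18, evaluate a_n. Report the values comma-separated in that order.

d|2:{1,2}  Σf=1+1=2
n=6: 6·1 3·2 2·3 1·6  f→[1+1+1+1]=4
n=18: 18·1 9·2 6·3 3·6 2·9 1·18  f→[1+1+1+1+1+1]=6

2, 4, 6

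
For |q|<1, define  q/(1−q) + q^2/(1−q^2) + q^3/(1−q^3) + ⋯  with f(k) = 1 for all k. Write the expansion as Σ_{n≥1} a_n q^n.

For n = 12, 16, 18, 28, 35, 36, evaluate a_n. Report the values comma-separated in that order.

6, 5, 6, 6, 4, 9

d|12:{12,6,4,3,2,1}  Σf=1+1+1+1+1+1=6
[q^16] f(16)=1,f(8)=1,f(4)=1,f(2)=1,f(1)=1 ⇒ 5
n=18: 18·1 9·2 6·3 3·6 2·9 1·18  f→[1+1+1+1+1+1]=6
q^28  k|28↦f(k): 28:1 14:1 7:1 4:1 2:1 1:1  a_28=6
[q^35] f(35)=1,f(7)=1,f(5)=1,f(1)=1 ⇒ 4
d|36:{1,2,3,4,6,9,12,18,36}  Σf=1+1+1+1+1+1+1+1+1=9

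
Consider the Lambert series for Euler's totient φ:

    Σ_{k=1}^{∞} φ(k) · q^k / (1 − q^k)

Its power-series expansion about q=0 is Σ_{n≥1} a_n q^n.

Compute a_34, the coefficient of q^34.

q^34  k|34↦φ(k): 1:1 2:1 17:16 34:16  a_34=34

a_34 = 34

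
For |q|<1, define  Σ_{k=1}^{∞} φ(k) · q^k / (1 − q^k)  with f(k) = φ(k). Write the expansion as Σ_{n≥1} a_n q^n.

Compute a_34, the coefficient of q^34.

q^34  k|34↦φ(k): 1:1 2:1 17:16 34:16  a_34=34

a_34 = 34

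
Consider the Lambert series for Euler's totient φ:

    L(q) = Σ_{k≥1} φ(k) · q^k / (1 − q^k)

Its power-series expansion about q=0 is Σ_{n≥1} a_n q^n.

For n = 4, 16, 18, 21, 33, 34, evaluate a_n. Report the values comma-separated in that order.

n=4: 1·4 2·2 4·1  φ→[1+1+2]=4
n=16: 1·16 2·8 4·4 8·2 16·1  φ→[1+1+2+4+8]=16
[q^18] φ(18)=6,φ(9)=6,φ(6)=2,φ(3)=2,φ(2)=1,φ(1)=1 ⇒ 18
q^21  k|21↦φ(k): 1:1 3:2 7:6 21:12  a_21=21
d|33:{1,3,11,33}  Σφ=1+2+10+20=33
[q^34] φ(34)=16,φ(17)=16,φ(2)=1,φ(1)=1 ⇒ 34

4, 16, 18, 21, 33, 34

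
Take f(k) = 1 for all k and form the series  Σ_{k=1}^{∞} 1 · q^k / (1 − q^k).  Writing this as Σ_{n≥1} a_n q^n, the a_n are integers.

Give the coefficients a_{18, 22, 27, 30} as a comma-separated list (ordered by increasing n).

6, 4, 4, 8

n=18: 18·1 9·2 6·3 3·6 2·9 1·18  f→[1+1+1+1+1+1]=6
n=22: 22·1 11·2 2·11 1·22  f→[1+1+1+1]=4
[q^27] f(1)=1,f(3)=1,f(9)=1,f(27)=1 ⇒ 4
n=30: 1·30 2·15 3·10 5·6 6·5 10·3 15·2 30·1  f→[1+1+1+1+1+1+1+1]=8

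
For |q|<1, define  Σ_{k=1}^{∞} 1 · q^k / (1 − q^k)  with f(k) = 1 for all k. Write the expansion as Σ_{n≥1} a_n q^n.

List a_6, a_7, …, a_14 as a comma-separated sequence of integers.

4, 2, 4, 3, 4, 2, 6, 2, 4

d|6:{6,3,2,1}  Σf=1+1+1+1=4
q^7  k|7↦f(k): 7:1 1:1  a_7=2
q^8  k|8↦f(k): 1:1 2:1 4:1 8:1  a_8=4
n=9: 1·9 3·3 9·1  f→[1+1+1]=3
n=10: 1·10 2·5 5·2 10·1  f→[1+1+1+1]=4
q^11  k|11↦f(k): 11:1 1:1  a_11=2
q^12  k|12↦f(k): 1:1 2:1 3:1 4:1 6:1 12:1  a_12=6
q^13  k|13↦f(k): 1:1 13:1  a_13=2
q^14  k|14↦f(k): 1:1 2:1 7:1 14:1  a_14=4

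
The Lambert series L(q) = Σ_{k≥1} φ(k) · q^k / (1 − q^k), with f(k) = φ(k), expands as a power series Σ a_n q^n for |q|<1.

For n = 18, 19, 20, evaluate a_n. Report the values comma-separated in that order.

d|18:{18,9,6,3,2,1}  Σφ=6+6+2+2+1+1=18
n=19: 19·1 1·19  φ→[18+1]=19
q^20  k|20↦φ(k): 1:1 2:1 4:2 5:4 10:4 20:8  a_20=20

18, 19, 20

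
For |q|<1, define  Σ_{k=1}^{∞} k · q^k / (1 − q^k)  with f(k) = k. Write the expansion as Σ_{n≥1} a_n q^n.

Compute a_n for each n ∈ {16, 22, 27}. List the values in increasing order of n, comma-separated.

[q^16] f(1)=1,f(2)=2,f(4)=4,f(8)=8,f(16)=16 ⇒ 31
n=22: 22·1 11·2 2·11 1·22  f→[22+11+2+1]=36
n=27: 27·1 9·3 3·9 1·27  f→[27+9+3+1]=40

31, 36, 40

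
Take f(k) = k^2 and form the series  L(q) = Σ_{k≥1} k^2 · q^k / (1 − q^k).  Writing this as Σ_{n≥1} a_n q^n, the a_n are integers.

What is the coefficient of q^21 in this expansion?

q^21  k|21↦f(k): 21:441 7:49 3:9 1:1  a_21=500

a_21 = 500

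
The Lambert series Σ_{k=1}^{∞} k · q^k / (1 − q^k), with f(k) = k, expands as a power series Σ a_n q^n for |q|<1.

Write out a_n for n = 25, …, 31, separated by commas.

31, 42, 40, 56, 30, 72, 32

[q^25] f(25)=25,f(5)=5,f(1)=1 ⇒ 31
n=26: 26·1 13·2 2·13 1·26  f→[26+13+2+1]=42
n=27: 1·27 3·9 9·3 27·1  f→[1+3+9+27]=40
d|28:{1,2,4,7,14,28}  Σf=1+2+4+7+14+28=56
d|29:{1,29}  Σf=1+29=30
n=30: 1·30 2·15 3·10 5·6 6·5 10·3 15·2 30·1  f→[1+2+3+5+6+10+15+30]=72
d|31:{31,1}  Σf=31+1=32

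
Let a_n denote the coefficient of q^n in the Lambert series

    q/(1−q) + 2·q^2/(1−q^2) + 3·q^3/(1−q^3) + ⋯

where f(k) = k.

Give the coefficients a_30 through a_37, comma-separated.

n=30: 30·1 15·2 10·3 6·5 5·6 3·10 2·15 1·30  f→[30+15+10+6+5+3+2+1]=72
d|31:{31,1}  Σf=31+1=32
q^32  k|32↦f(k): 1:1 2:2 4:4 8:8 16:16 32:32  a_32=63
d|33:{1,3,11,33}  Σf=1+3+11+33=48
n=34: 34·1 17·2 2·17 1·34  f→[34+17+2+1]=54
[q^35] f(35)=35,f(7)=7,f(5)=5,f(1)=1 ⇒ 48
d|36:{36,18,12,9,6,4,3,2,1}  Σf=36+18+12+9+6+4+3+2+1=91
q^37  k|37↦f(k): 1:1 37:37  a_37=38

72, 32, 63, 48, 54, 48, 91, 38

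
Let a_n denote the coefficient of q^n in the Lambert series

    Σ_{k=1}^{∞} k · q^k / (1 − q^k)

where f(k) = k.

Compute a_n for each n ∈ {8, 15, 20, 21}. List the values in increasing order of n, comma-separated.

d|8:{1,2,4,8}  Σf=1+2+4+8=15
q^15  k|15↦f(k): 1:1 3:3 5:5 15:15  a_15=24
[q^20] f(1)=1,f(2)=2,f(4)=4,f(5)=5,f(10)=10,f(20)=20 ⇒ 42
q^21  k|21↦f(k): 21:21 7:7 3:3 1:1  a_21=32

15, 24, 42, 32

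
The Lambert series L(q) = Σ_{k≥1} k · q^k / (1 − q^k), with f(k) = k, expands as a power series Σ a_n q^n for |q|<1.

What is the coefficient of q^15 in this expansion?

q^15  k|15↦f(k): 15:15 5:5 3:3 1:1  a_15=24

a_15 = 24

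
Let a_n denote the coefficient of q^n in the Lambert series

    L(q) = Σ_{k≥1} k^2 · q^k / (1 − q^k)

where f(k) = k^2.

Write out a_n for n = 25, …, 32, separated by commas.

651, 850, 820, 1050, 842, 1300, 962, 1365

d|25:{25,5,1}  Σf=625+25+1=651
d|26:{1,2,13,26}  Σf=1+4+169+676=850
q^27  k|27↦f(k): 27:729 9:81 3:9 1:1  a_27=820
n=28: 28·1 14·2 7·4 4·7 2·14 1·28  f→[784+196+49+16+4+1]=1050
q^29  k|29↦f(k): 29:841 1:1  a_29=842
[q^30] f(1)=1,f(2)=4,f(3)=9,f(5)=25,f(6)=36,f(10)=100,f(15)=225,f(30)=900 ⇒ 1300
n=31: 31·1 1·31  f→[961+1]=962
[q^32] f(32)=1024,f(16)=256,f(8)=64,f(4)=16,f(2)=4,f(1)=1 ⇒ 1365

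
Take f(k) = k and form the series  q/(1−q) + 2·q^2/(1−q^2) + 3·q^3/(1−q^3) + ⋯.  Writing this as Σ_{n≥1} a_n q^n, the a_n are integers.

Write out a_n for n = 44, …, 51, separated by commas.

84, 78, 72, 48, 124, 57, 93, 72

n=44: 1·44 2·22 4·11 11·4 22·2 44·1  f→[1+2+4+11+22+44]=84
n=45: 45·1 15·3 9·5 5·9 3·15 1·45  f→[45+15+9+5+3+1]=78
n=46: 1·46 2·23 23·2 46·1  f→[1+2+23+46]=72
q^47  k|47↦f(k): 1:1 47:47  a_47=48
q^48  k|48↦f(k): 1:1 2:2 3:3 4:4 6:6 8:8 12:12 16:16 24:24 48:48  a_48=124
d|49:{1,7,49}  Σf=1+7+49=57
[q^50] f(50)=50,f(25)=25,f(10)=10,f(5)=5,f(2)=2,f(1)=1 ⇒ 93
q^51  k|51↦f(k): 51:51 17:17 3:3 1:1  a_51=72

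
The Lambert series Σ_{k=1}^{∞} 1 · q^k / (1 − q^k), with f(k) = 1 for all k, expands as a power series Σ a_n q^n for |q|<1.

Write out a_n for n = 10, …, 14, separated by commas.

4, 2, 6, 2, 4

[q^10] f(1)=1,f(2)=1,f(5)=1,f(10)=1 ⇒ 4
d|11:{11,1}  Σf=1+1=2
n=12: 12·1 6·2 4·3 3·4 2·6 1·12  f→[1+1+1+1+1+1]=6
[q^13] f(1)=1,f(13)=1 ⇒ 2
d|14:{14,7,2,1}  Σf=1+1+1+1=4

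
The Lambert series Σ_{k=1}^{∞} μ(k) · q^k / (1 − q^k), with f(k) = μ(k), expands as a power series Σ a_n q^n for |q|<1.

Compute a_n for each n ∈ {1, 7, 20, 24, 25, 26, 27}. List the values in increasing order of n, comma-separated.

1, 0, 0, 0, 0, 0, 0

d|1:{1}  Σμ=1=1
[q^7] μ(7)=-1,μ(1)=1 ⇒ 0
d|20:{1,2,4,5,10,20}  Σμ=1+(-1)+0+(-1)+1+0=0
[q^24] μ(1)=1,μ(2)=-1,μ(3)=-1,μ(4)=0,μ(6)=1,μ(8)=0,μ(12)=0,μ(24)=0 ⇒ 0
q^25  k|25↦μ(k): 25:0 5:-1 1:1  a_25=0
n=26: 1·26 2·13 13·2 26·1  μ→[1+(-1)+(-1)+1]=0
[q^27] μ(1)=1,μ(3)=-1,μ(9)=0,μ(27)=0 ⇒ 0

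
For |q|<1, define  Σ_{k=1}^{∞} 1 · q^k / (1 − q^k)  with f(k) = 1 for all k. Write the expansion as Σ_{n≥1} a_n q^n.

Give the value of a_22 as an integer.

a_22 = 4

q^22  k|22↦f(k): 1:1 2:1 11:1 22:1  a_22=4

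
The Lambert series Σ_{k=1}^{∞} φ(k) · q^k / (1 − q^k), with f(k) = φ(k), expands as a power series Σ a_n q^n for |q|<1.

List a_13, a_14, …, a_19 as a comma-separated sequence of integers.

[q^13] φ(13)=12,φ(1)=1 ⇒ 13
d|14:{1,2,7,14}  Σφ=1+1+6+6=14
q^15  k|15↦φ(k): 1:1 3:2 5:4 15:8  a_15=15
d|16:{16,8,4,2,1}  Σφ=8+4+2+1+1=16
q^17  k|17↦φ(k): 1:1 17:16  a_17=17
d|18:{1,2,3,6,9,18}  Σφ=1+1+2+2+6+6=18
n=19: 19·1 1·19  φ→[18+1]=19

13, 14, 15, 16, 17, 18, 19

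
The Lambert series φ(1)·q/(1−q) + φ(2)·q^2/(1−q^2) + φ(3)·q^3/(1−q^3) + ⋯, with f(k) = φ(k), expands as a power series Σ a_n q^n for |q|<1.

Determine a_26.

n=26: 1·26 2·13 13·2 26·1  φ→[1+1+12+12]=26

a_26 = 26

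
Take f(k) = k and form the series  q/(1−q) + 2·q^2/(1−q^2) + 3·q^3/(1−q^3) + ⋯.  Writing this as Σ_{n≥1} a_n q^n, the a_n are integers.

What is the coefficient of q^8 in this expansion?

[q^8] f(8)=8,f(4)=4,f(2)=2,f(1)=1 ⇒ 15

a_8 = 15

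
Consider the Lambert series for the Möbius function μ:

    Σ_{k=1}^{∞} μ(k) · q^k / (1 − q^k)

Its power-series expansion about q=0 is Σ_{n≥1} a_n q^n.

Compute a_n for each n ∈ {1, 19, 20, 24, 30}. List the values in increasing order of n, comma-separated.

1, 0, 0, 0, 0

n=1: 1·1  μ→[1]=1
[q^19] μ(19)=-1,μ(1)=1 ⇒ 0
[q^20] μ(1)=1,μ(2)=-1,μ(4)=0,μ(5)=-1,μ(10)=1,μ(20)=0 ⇒ 0
n=24: 24·1 12·2 8·3 6·4 4·6 3·8 2·12 1·24  μ→[0+0+0+1+0+(-1)+(-1)+1]=0
d|30:{1,2,3,5,6,10,15,30}  Σμ=1+(-1)+(-1)+(-1)+1+1+1+(-1)=0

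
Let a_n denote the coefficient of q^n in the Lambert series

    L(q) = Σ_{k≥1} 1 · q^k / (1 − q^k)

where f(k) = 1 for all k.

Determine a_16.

n=16: 16·1 8·2 4·4 2·8 1·16  f→[1+1+1+1+1]=5

a_16 = 5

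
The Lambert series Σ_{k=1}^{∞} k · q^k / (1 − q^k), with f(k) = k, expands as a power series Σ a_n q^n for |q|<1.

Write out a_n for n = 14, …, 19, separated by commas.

24, 24, 31, 18, 39, 20

n=14: 14·1 7·2 2·7 1·14  f→[14+7+2+1]=24
[q^15] f(1)=1,f(3)=3,f(5)=5,f(15)=15 ⇒ 24
q^16  k|16↦f(k): 1:1 2:2 4:4 8:8 16:16  a_16=31
[q^17] f(17)=17,f(1)=1 ⇒ 18
q^18  k|18↦f(k): 18:18 9:9 6:6 3:3 2:2 1:1  a_18=39
q^19  k|19↦f(k): 1:1 19:19  a_19=20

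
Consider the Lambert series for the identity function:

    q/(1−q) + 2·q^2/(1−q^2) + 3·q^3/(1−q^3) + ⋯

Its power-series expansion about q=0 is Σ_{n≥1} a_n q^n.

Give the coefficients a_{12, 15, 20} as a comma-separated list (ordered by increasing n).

28, 24, 42

d|12:{1,2,3,4,6,12}  Σf=1+2+3+4+6+12=28
q^15  k|15↦f(k): 15:15 5:5 3:3 1:1  a_15=24
d|20:{1,2,4,5,10,20}  Σf=1+2+4+5+10+20=42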